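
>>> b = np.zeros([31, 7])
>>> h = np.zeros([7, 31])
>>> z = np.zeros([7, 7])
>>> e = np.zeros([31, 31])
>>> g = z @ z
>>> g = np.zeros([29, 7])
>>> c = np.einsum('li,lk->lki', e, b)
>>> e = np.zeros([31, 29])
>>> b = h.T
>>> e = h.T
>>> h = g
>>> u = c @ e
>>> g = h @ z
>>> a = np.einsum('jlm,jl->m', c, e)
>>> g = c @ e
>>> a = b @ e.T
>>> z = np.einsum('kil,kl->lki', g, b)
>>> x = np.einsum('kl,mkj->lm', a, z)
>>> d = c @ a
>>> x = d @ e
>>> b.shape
(31, 7)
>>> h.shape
(29, 7)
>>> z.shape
(7, 31, 7)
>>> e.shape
(31, 7)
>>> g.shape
(31, 7, 7)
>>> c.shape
(31, 7, 31)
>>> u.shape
(31, 7, 7)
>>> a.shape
(31, 31)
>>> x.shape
(31, 7, 7)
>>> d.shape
(31, 7, 31)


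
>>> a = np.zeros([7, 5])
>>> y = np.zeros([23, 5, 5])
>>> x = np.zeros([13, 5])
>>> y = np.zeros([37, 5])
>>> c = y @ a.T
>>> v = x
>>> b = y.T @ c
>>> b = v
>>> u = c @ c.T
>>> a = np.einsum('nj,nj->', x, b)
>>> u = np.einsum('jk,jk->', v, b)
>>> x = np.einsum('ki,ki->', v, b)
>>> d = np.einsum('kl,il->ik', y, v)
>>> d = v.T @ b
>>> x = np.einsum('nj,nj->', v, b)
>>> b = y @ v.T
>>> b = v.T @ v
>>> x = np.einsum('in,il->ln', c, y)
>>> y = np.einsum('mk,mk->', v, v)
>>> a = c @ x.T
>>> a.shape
(37, 5)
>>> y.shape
()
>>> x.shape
(5, 7)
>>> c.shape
(37, 7)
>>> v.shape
(13, 5)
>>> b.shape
(5, 5)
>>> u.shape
()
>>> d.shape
(5, 5)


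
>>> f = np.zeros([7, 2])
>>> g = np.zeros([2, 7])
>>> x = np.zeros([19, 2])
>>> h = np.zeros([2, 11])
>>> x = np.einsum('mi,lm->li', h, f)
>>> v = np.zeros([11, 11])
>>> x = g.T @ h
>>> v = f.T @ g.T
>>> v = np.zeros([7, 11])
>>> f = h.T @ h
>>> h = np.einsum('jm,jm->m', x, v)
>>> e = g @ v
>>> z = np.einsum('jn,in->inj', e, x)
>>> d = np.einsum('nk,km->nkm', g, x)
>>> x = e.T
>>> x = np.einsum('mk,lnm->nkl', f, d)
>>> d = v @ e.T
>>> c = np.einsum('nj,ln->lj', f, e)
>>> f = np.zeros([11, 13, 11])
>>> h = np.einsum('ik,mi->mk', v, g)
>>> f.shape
(11, 13, 11)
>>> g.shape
(2, 7)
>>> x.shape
(7, 11, 2)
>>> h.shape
(2, 11)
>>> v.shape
(7, 11)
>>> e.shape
(2, 11)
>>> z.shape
(7, 11, 2)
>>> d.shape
(7, 2)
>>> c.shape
(2, 11)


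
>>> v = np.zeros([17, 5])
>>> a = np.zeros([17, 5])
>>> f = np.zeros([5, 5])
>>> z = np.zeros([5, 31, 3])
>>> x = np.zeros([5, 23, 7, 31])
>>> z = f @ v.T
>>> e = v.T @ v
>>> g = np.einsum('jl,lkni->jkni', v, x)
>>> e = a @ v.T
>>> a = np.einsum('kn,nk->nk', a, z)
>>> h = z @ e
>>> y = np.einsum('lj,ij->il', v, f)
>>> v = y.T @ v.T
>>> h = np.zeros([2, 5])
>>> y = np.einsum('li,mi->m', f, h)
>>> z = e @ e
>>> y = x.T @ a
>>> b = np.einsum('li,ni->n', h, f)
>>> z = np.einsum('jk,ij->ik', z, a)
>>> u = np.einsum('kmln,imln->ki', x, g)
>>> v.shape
(17, 17)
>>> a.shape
(5, 17)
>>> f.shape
(5, 5)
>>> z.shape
(5, 17)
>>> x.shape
(5, 23, 7, 31)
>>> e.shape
(17, 17)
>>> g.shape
(17, 23, 7, 31)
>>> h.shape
(2, 5)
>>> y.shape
(31, 7, 23, 17)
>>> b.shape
(5,)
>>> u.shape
(5, 17)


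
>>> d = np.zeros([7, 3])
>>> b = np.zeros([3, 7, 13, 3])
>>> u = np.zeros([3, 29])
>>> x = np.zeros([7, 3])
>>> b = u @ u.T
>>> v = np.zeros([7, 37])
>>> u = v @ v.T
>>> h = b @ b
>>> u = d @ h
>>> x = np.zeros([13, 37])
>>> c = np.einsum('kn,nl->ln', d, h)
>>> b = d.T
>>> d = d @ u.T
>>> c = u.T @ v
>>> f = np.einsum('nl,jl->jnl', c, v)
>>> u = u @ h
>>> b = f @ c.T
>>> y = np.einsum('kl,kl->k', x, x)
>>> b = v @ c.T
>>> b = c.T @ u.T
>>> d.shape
(7, 7)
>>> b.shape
(37, 7)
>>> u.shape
(7, 3)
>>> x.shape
(13, 37)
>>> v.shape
(7, 37)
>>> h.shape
(3, 3)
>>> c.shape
(3, 37)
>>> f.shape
(7, 3, 37)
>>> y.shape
(13,)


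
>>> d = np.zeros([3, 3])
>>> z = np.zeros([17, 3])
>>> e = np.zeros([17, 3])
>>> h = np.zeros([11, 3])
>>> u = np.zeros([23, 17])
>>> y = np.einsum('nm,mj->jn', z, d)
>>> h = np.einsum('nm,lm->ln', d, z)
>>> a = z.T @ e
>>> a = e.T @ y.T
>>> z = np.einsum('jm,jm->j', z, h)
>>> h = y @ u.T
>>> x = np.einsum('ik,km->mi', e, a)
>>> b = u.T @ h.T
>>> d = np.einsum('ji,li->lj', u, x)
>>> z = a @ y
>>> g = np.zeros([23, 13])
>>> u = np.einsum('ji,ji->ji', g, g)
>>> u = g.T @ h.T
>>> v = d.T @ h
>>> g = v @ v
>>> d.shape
(3, 23)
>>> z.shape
(3, 17)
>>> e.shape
(17, 3)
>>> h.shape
(3, 23)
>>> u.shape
(13, 3)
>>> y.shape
(3, 17)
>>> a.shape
(3, 3)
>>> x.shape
(3, 17)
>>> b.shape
(17, 3)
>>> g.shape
(23, 23)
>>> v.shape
(23, 23)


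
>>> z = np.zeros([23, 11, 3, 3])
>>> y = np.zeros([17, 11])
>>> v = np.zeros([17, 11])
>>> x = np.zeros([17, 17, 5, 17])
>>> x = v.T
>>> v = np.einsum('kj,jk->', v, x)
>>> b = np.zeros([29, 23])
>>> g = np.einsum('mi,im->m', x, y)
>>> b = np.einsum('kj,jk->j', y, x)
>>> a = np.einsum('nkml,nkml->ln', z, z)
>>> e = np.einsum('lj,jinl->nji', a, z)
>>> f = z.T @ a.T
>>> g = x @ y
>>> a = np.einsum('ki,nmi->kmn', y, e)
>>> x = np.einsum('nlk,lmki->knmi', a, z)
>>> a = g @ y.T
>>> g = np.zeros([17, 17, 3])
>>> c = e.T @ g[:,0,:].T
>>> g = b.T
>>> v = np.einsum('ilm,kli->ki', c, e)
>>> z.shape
(23, 11, 3, 3)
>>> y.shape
(17, 11)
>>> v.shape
(3, 11)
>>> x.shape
(3, 17, 11, 3)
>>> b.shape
(11,)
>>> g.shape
(11,)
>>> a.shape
(11, 17)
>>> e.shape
(3, 23, 11)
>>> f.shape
(3, 3, 11, 3)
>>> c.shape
(11, 23, 17)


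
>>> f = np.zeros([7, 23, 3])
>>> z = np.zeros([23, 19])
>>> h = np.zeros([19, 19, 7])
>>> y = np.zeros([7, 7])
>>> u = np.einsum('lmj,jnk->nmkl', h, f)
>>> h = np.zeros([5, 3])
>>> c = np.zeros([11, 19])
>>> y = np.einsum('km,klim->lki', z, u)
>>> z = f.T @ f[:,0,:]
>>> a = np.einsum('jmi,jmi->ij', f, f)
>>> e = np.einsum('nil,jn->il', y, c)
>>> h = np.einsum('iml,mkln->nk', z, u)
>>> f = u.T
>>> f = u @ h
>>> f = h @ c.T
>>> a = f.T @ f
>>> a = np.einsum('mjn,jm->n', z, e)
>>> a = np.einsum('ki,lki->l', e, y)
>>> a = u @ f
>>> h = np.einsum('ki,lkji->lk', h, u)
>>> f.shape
(19, 11)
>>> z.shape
(3, 23, 3)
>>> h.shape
(23, 19)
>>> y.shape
(19, 23, 3)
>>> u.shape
(23, 19, 3, 19)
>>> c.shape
(11, 19)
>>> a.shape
(23, 19, 3, 11)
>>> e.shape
(23, 3)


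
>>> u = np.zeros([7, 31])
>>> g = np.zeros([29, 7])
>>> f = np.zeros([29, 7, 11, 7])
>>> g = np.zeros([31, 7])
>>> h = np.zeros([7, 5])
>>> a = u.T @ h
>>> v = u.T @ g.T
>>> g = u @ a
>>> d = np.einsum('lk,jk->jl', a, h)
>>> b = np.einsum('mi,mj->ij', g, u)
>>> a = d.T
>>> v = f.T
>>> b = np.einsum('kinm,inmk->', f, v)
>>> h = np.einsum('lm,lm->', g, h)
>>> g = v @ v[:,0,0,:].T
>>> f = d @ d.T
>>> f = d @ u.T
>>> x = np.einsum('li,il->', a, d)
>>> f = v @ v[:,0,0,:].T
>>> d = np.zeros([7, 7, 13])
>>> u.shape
(7, 31)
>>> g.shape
(7, 11, 7, 7)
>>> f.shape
(7, 11, 7, 7)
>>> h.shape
()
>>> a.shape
(31, 7)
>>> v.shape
(7, 11, 7, 29)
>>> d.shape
(7, 7, 13)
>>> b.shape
()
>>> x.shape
()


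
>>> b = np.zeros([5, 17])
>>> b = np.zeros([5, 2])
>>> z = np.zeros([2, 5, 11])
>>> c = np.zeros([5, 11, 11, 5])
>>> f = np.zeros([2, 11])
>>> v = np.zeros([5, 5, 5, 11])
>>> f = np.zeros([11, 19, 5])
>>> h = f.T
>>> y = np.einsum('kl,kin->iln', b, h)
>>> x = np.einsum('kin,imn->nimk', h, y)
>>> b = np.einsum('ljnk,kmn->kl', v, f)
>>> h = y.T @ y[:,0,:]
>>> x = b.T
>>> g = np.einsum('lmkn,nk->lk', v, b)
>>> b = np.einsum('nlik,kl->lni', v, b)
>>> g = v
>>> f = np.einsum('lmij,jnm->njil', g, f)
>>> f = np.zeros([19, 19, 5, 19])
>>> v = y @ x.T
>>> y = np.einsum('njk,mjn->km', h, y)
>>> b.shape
(5, 5, 5)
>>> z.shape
(2, 5, 11)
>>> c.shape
(5, 11, 11, 5)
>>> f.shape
(19, 19, 5, 19)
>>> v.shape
(19, 2, 5)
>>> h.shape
(11, 2, 11)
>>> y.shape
(11, 19)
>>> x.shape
(5, 11)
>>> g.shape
(5, 5, 5, 11)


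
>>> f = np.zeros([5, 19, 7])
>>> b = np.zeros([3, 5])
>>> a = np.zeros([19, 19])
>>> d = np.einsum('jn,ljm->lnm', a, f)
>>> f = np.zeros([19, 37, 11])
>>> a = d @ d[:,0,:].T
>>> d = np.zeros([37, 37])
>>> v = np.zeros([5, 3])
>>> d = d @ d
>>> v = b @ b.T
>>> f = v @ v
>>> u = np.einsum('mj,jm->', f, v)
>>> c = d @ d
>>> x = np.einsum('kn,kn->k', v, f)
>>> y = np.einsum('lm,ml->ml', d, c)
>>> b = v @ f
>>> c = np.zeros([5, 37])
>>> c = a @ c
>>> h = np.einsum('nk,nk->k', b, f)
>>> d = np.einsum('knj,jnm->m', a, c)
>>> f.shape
(3, 3)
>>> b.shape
(3, 3)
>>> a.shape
(5, 19, 5)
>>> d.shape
(37,)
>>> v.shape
(3, 3)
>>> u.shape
()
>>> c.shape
(5, 19, 37)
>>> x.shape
(3,)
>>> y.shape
(37, 37)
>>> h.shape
(3,)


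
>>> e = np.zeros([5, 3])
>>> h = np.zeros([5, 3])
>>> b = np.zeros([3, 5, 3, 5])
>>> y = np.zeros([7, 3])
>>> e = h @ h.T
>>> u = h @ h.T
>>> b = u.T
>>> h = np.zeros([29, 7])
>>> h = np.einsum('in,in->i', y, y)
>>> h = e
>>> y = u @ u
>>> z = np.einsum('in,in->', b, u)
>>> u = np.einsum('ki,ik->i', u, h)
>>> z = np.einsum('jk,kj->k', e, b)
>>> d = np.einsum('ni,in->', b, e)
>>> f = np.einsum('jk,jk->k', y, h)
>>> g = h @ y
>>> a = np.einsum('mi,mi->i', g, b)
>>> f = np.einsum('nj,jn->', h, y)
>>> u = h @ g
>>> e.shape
(5, 5)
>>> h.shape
(5, 5)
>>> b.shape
(5, 5)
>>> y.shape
(5, 5)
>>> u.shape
(5, 5)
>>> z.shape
(5,)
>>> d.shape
()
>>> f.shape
()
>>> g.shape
(5, 5)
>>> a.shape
(5,)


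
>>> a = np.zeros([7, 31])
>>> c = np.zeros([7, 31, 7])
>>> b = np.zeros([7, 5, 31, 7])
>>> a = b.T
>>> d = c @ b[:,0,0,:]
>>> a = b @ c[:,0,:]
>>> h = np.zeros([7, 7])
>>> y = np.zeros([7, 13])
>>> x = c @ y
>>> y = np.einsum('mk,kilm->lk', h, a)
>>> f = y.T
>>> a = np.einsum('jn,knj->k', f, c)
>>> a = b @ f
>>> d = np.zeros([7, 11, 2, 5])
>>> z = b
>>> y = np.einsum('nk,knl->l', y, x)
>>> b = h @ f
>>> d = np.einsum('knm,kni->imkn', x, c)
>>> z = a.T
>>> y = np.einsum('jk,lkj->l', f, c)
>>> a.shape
(7, 5, 31, 31)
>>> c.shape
(7, 31, 7)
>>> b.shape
(7, 31)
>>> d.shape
(7, 13, 7, 31)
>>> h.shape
(7, 7)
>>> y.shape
(7,)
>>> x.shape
(7, 31, 13)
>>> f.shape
(7, 31)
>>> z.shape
(31, 31, 5, 7)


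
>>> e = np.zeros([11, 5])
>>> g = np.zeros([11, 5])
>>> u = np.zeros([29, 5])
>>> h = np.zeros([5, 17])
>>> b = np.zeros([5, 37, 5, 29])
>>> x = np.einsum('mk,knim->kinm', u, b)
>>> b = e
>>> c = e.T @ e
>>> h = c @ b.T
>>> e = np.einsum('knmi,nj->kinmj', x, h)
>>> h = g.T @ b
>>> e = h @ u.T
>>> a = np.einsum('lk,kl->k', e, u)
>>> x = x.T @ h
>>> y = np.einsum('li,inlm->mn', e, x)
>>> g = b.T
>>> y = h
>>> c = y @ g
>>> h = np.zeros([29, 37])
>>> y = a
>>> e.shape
(5, 29)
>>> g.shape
(5, 11)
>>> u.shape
(29, 5)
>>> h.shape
(29, 37)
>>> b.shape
(11, 5)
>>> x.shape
(29, 37, 5, 5)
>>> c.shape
(5, 11)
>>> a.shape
(29,)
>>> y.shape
(29,)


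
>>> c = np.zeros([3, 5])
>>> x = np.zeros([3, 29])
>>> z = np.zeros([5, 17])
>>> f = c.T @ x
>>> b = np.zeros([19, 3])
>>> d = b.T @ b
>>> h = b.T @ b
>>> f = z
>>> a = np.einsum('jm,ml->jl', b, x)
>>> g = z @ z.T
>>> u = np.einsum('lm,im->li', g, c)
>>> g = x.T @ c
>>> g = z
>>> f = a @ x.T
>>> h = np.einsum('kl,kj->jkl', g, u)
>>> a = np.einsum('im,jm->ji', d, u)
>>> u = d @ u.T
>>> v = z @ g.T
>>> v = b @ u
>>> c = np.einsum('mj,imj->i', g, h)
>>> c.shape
(3,)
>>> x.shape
(3, 29)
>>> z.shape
(5, 17)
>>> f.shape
(19, 3)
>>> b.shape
(19, 3)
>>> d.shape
(3, 3)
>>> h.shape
(3, 5, 17)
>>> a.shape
(5, 3)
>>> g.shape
(5, 17)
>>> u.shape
(3, 5)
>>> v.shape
(19, 5)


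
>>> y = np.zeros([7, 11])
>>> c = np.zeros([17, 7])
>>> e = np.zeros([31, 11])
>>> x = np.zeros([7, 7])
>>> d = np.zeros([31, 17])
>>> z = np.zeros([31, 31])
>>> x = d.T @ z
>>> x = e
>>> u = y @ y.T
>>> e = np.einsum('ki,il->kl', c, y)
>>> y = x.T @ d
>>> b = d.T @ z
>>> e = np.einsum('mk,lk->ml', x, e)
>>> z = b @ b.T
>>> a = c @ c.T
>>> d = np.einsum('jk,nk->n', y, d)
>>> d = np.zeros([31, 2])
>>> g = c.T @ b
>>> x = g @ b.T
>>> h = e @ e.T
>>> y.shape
(11, 17)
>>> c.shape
(17, 7)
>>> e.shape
(31, 17)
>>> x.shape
(7, 17)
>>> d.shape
(31, 2)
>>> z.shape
(17, 17)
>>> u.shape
(7, 7)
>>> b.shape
(17, 31)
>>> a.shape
(17, 17)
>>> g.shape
(7, 31)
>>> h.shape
(31, 31)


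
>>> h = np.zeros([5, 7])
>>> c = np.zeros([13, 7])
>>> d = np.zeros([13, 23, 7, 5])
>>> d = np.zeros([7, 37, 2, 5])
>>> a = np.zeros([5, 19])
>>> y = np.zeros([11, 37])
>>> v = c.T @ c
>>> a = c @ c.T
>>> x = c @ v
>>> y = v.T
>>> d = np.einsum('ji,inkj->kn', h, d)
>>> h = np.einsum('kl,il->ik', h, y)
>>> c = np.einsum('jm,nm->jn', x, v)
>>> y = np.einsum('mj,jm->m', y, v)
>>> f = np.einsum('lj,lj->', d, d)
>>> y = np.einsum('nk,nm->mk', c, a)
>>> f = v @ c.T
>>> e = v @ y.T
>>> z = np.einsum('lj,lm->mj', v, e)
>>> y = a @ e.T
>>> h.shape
(7, 5)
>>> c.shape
(13, 7)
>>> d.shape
(2, 37)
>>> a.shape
(13, 13)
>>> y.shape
(13, 7)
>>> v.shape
(7, 7)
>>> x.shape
(13, 7)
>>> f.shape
(7, 13)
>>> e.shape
(7, 13)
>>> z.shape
(13, 7)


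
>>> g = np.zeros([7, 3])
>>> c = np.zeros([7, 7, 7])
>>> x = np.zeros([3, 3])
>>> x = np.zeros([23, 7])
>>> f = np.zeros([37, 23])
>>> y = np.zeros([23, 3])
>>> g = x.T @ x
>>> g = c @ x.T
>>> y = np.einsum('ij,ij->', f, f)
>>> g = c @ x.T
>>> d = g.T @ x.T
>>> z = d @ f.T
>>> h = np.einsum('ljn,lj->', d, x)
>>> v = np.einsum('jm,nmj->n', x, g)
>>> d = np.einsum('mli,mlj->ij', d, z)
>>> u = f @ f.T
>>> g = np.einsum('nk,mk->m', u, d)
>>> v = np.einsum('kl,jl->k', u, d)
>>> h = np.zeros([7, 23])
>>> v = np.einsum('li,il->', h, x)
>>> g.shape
(23,)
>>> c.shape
(7, 7, 7)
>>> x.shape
(23, 7)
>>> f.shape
(37, 23)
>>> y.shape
()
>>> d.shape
(23, 37)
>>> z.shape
(23, 7, 37)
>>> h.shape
(7, 23)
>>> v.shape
()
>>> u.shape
(37, 37)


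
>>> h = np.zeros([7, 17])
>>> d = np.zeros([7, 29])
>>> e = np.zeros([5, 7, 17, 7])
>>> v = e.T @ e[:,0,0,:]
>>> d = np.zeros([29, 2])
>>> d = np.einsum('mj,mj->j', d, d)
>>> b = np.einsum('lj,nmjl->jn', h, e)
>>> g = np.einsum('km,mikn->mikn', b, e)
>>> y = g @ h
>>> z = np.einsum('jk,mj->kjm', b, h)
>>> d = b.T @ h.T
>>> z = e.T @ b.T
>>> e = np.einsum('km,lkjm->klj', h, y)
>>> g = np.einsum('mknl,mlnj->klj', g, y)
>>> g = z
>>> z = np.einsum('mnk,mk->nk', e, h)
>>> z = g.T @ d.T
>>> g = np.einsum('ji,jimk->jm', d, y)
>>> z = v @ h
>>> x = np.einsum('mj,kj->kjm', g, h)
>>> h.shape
(7, 17)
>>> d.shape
(5, 7)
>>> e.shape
(7, 5, 17)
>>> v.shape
(7, 17, 7, 7)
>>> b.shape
(17, 5)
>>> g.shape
(5, 17)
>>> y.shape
(5, 7, 17, 17)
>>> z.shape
(7, 17, 7, 17)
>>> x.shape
(7, 17, 5)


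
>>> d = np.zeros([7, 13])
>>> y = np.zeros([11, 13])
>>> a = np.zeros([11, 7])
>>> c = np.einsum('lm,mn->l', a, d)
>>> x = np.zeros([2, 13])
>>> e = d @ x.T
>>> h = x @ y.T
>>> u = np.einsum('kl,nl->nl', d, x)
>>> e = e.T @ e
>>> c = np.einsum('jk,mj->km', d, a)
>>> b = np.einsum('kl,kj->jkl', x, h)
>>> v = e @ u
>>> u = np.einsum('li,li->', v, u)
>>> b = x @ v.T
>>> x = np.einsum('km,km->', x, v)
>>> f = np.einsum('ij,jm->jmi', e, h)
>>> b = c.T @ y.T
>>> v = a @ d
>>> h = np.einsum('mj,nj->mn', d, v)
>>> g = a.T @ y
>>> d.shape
(7, 13)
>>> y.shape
(11, 13)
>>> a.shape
(11, 7)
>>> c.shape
(13, 11)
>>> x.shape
()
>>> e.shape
(2, 2)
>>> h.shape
(7, 11)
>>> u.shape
()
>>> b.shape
(11, 11)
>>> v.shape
(11, 13)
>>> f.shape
(2, 11, 2)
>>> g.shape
(7, 13)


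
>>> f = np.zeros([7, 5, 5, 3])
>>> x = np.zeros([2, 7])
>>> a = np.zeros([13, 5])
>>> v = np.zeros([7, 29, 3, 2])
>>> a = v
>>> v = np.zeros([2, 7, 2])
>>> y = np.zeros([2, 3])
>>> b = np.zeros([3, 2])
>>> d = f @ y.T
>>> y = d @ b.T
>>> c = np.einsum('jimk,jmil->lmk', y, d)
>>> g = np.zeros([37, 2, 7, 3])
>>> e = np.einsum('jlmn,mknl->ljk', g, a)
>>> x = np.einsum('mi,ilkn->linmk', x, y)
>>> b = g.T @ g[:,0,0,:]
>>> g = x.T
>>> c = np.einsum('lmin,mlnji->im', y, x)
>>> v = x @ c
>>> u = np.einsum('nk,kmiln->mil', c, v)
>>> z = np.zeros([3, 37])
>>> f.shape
(7, 5, 5, 3)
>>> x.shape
(5, 7, 3, 2, 5)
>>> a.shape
(7, 29, 3, 2)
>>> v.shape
(5, 7, 3, 2, 5)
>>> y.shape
(7, 5, 5, 3)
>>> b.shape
(3, 7, 2, 3)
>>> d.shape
(7, 5, 5, 2)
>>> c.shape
(5, 5)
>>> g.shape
(5, 2, 3, 7, 5)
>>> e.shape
(2, 37, 29)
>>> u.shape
(7, 3, 2)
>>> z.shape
(3, 37)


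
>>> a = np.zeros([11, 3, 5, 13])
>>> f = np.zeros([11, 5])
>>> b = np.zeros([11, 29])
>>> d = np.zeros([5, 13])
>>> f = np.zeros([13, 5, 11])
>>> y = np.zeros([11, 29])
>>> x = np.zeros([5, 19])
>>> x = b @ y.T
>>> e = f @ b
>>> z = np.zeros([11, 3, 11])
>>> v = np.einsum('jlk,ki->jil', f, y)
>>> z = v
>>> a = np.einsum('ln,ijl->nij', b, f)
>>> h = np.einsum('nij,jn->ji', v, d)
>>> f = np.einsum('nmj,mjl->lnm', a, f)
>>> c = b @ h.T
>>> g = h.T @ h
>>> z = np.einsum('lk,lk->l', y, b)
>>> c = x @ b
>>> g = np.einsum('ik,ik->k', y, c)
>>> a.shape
(29, 13, 5)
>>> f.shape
(11, 29, 13)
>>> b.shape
(11, 29)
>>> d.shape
(5, 13)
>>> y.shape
(11, 29)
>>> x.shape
(11, 11)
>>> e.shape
(13, 5, 29)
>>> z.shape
(11,)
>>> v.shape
(13, 29, 5)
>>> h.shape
(5, 29)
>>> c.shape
(11, 29)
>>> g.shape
(29,)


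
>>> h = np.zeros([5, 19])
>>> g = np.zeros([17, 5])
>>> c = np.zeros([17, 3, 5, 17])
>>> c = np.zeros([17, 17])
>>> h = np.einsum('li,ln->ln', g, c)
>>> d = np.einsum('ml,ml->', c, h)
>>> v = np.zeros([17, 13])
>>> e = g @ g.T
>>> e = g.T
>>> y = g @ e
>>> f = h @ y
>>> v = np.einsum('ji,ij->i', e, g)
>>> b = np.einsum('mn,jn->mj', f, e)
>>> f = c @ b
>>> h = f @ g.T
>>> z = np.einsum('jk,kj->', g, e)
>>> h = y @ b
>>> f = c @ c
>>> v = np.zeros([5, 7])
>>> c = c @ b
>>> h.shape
(17, 5)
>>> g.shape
(17, 5)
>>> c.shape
(17, 5)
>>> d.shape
()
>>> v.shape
(5, 7)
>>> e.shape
(5, 17)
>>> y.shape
(17, 17)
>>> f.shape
(17, 17)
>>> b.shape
(17, 5)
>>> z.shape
()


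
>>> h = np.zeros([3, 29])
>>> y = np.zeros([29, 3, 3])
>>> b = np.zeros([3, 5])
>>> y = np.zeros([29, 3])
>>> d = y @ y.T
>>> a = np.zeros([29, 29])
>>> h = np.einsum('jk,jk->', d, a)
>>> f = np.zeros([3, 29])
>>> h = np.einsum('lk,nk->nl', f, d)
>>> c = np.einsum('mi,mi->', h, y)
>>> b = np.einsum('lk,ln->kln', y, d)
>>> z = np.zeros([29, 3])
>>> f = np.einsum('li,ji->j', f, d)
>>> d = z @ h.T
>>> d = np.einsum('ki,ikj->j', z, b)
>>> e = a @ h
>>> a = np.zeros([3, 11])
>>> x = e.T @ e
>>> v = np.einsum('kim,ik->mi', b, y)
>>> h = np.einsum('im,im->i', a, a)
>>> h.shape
(3,)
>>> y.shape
(29, 3)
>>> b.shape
(3, 29, 29)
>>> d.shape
(29,)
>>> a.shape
(3, 11)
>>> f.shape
(29,)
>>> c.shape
()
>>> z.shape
(29, 3)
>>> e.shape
(29, 3)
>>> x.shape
(3, 3)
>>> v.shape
(29, 29)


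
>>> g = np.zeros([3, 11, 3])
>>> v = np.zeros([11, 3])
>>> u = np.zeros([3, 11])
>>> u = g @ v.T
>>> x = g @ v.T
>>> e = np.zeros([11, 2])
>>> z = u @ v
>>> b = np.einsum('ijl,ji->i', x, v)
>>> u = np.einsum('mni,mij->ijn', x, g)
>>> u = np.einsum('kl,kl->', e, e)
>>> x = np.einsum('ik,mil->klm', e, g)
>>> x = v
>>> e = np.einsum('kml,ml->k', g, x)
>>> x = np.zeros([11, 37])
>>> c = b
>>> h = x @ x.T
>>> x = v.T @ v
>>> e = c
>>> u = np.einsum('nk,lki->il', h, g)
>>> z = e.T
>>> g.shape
(3, 11, 3)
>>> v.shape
(11, 3)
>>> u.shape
(3, 3)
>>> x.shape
(3, 3)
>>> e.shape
(3,)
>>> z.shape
(3,)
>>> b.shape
(3,)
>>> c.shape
(3,)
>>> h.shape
(11, 11)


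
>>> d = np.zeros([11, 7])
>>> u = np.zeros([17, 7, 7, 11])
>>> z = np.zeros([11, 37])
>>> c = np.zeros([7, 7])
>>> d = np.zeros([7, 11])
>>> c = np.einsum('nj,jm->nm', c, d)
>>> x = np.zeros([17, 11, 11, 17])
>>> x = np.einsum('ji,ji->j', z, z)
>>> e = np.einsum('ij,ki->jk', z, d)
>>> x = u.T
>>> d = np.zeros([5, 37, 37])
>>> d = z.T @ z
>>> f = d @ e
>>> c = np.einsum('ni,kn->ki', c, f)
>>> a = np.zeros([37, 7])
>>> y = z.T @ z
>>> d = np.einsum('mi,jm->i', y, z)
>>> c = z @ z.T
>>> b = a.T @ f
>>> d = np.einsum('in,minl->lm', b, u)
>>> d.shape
(11, 17)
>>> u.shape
(17, 7, 7, 11)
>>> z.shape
(11, 37)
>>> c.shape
(11, 11)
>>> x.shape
(11, 7, 7, 17)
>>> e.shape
(37, 7)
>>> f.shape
(37, 7)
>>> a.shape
(37, 7)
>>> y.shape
(37, 37)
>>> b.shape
(7, 7)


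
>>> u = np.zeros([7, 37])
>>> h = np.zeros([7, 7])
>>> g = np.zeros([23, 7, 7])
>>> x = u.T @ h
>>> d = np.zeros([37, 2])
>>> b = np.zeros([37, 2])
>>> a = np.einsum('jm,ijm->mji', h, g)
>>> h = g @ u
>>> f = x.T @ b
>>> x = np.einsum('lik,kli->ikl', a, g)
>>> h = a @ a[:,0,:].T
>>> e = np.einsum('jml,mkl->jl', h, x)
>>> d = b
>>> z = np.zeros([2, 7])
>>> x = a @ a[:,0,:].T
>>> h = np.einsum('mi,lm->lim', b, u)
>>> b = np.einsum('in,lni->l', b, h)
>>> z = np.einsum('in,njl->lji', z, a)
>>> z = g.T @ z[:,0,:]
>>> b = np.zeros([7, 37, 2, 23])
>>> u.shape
(7, 37)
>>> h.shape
(7, 2, 37)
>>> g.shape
(23, 7, 7)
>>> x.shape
(7, 7, 7)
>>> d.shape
(37, 2)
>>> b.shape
(7, 37, 2, 23)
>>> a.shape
(7, 7, 23)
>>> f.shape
(7, 2)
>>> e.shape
(7, 7)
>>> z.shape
(7, 7, 2)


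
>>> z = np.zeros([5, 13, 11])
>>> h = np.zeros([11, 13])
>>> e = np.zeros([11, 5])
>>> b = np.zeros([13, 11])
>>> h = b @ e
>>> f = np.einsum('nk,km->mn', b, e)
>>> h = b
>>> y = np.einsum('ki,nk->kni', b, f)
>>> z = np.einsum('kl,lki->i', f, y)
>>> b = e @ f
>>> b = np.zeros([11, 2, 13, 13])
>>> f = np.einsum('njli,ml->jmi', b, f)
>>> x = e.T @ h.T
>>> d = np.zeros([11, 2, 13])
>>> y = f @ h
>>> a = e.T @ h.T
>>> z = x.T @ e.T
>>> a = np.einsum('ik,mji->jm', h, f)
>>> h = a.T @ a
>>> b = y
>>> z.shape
(13, 11)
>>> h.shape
(2, 2)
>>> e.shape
(11, 5)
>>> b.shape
(2, 5, 11)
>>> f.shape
(2, 5, 13)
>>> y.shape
(2, 5, 11)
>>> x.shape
(5, 13)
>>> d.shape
(11, 2, 13)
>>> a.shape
(5, 2)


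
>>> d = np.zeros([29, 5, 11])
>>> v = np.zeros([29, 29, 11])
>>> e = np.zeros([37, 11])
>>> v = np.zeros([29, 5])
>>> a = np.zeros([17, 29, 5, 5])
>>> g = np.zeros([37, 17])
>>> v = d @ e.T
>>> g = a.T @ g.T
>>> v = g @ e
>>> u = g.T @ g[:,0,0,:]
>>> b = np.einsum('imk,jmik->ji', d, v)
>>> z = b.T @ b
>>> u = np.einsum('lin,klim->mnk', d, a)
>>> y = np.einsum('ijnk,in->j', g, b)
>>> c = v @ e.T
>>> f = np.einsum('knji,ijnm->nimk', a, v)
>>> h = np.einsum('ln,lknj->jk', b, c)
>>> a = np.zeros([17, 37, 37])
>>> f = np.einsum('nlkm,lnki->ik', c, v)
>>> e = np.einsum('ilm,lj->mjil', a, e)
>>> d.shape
(29, 5, 11)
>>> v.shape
(5, 5, 29, 11)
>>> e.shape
(37, 11, 17, 37)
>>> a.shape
(17, 37, 37)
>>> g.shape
(5, 5, 29, 37)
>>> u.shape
(5, 11, 17)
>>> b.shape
(5, 29)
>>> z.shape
(29, 29)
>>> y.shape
(5,)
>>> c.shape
(5, 5, 29, 37)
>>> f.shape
(11, 29)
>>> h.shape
(37, 5)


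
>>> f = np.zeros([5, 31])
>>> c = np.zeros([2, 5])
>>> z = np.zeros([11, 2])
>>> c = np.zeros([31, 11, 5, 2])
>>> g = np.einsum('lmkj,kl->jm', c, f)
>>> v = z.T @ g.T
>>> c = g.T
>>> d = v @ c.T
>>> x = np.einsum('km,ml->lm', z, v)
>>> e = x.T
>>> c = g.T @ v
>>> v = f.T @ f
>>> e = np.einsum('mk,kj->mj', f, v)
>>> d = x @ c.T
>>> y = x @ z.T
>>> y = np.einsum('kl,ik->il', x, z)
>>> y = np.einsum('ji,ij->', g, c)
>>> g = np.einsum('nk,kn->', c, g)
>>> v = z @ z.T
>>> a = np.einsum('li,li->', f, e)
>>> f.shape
(5, 31)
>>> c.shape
(11, 2)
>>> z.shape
(11, 2)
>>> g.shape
()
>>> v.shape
(11, 11)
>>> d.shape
(2, 11)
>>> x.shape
(2, 2)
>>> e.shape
(5, 31)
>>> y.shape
()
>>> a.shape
()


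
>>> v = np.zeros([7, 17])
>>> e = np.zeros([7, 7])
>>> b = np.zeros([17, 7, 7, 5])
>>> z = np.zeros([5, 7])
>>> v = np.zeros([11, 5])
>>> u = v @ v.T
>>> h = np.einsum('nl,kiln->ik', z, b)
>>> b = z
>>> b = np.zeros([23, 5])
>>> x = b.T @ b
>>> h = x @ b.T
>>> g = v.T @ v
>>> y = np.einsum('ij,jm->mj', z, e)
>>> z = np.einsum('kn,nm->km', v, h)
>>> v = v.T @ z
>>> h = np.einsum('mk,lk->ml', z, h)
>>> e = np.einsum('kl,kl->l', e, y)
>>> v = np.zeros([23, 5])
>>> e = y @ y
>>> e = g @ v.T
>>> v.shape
(23, 5)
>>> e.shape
(5, 23)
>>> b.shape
(23, 5)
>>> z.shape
(11, 23)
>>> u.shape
(11, 11)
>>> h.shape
(11, 5)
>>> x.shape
(5, 5)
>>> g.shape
(5, 5)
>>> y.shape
(7, 7)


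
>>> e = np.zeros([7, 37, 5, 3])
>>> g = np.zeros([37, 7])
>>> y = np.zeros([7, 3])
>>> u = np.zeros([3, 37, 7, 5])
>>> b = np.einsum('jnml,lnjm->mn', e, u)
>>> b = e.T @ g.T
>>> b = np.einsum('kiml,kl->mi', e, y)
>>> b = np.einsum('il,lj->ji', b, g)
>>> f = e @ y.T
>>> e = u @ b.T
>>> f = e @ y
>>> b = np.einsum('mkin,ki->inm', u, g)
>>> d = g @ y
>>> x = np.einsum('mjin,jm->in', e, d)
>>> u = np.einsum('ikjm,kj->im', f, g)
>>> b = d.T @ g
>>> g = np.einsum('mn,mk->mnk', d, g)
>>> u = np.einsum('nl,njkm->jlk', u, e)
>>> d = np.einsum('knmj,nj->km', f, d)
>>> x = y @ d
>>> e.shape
(3, 37, 7, 7)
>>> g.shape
(37, 3, 7)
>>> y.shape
(7, 3)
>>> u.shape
(37, 3, 7)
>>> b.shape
(3, 7)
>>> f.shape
(3, 37, 7, 3)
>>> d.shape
(3, 7)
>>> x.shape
(7, 7)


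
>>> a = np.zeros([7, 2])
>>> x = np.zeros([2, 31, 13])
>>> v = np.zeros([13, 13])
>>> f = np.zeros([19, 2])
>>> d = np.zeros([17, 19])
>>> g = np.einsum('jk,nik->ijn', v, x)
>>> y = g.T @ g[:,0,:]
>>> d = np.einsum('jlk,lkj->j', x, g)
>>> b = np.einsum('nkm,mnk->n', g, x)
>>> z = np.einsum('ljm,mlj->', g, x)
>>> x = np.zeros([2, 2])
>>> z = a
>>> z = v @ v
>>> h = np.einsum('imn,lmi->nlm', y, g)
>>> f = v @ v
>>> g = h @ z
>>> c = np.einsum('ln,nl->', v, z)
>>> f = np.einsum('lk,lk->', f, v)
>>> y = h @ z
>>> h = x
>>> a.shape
(7, 2)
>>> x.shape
(2, 2)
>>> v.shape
(13, 13)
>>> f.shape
()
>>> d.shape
(2,)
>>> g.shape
(2, 31, 13)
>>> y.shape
(2, 31, 13)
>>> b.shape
(31,)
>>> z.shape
(13, 13)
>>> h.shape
(2, 2)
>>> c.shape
()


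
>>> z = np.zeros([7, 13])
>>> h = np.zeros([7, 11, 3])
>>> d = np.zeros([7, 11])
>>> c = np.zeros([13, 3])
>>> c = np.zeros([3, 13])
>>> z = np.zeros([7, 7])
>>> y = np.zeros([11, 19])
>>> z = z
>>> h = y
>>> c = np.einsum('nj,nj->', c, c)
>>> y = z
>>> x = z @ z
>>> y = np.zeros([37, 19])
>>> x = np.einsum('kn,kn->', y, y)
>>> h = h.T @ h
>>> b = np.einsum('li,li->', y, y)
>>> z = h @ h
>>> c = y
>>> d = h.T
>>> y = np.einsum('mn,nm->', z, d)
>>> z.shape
(19, 19)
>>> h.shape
(19, 19)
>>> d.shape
(19, 19)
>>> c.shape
(37, 19)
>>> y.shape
()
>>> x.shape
()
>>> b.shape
()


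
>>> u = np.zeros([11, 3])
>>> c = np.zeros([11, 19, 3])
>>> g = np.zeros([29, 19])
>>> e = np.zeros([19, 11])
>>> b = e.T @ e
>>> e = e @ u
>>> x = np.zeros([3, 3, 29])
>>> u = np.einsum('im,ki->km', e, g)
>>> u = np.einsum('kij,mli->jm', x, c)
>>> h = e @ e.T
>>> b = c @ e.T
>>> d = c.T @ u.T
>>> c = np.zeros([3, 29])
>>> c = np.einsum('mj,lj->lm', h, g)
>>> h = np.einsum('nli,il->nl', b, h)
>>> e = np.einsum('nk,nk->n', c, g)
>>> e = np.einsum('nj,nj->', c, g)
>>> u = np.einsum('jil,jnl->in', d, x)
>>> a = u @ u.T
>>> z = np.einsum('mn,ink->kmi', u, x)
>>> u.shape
(19, 3)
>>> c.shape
(29, 19)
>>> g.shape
(29, 19)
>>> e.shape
()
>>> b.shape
(11, 19, 19)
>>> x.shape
(3, 3, 29)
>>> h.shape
(11, 19)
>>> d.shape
(3, 19, 29)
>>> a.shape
(19, 19)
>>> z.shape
(29, 19, 3)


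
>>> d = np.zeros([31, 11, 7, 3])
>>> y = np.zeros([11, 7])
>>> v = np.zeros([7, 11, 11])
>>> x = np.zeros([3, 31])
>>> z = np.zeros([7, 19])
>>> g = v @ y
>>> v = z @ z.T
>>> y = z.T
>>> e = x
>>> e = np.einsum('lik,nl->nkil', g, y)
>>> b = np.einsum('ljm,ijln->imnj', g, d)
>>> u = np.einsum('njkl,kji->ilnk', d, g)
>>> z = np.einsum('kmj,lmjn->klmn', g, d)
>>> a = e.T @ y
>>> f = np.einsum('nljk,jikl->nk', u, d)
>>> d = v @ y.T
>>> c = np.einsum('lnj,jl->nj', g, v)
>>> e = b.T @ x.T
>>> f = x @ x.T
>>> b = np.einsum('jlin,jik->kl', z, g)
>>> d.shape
(7, 19)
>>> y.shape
(19, 7)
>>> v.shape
(7, 7)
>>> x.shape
(3, 31)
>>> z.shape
(7, 31, 11, 3)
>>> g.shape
(7, 11, 7)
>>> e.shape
(11, 3, 7, 3)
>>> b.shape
(7, 31)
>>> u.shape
(7, 3, 31, 7)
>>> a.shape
(7, 11, 7, 7)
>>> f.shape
(3, 3)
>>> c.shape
(11, 7)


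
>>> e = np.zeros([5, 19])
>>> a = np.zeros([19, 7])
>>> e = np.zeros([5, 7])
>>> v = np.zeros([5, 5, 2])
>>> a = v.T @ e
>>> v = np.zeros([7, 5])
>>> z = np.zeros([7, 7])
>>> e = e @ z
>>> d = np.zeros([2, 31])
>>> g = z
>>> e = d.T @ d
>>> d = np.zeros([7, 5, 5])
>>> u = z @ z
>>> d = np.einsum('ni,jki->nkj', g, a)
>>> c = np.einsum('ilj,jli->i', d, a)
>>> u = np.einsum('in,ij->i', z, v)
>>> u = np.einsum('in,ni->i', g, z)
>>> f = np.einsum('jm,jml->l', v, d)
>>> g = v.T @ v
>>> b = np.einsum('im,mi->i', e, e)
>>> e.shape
(31, 31)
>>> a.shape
(2, 5, 7)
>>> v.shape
(7, 5)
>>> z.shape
(7, 7)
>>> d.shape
(7, 5, 2)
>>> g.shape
(5, 5)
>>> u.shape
(7,)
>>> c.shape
(7,)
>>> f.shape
(2,)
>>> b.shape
(31,)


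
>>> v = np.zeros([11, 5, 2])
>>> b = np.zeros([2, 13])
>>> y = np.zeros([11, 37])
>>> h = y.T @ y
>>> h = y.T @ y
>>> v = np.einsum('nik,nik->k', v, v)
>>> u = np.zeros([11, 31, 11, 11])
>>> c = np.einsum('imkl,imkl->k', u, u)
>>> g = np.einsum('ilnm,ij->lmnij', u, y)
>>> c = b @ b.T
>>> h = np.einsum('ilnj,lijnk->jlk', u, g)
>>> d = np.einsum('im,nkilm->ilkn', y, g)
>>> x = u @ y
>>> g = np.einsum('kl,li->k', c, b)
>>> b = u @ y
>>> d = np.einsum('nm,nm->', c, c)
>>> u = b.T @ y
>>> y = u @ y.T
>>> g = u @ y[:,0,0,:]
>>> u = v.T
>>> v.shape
(2,)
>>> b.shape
(11, 31, 11, 37)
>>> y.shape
(37, 11, 31, 11)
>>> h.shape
(11, 31, 37)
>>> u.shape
(2,)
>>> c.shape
(2, 2)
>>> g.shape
(37, 11, 31, 11)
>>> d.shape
()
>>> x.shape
(11, 31, 11, 37)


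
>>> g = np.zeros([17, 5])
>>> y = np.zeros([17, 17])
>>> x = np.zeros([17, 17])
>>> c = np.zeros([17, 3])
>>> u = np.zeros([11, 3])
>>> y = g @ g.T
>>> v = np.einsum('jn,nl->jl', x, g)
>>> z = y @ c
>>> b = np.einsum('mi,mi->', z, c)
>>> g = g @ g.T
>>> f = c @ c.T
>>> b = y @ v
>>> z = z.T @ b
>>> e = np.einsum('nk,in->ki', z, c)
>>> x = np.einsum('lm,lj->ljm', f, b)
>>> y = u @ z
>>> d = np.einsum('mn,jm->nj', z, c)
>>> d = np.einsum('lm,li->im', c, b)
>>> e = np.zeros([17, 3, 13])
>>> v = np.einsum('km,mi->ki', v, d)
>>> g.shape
(17, 17)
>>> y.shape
(11, 5)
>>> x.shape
(17, 5, 17)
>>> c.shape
(17, 3)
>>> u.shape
(11, 3)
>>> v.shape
(17, 3)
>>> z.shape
(3, 5)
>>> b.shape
(17, 5)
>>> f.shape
(17, 17)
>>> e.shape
(17, 3, 13)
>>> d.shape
(5, 3)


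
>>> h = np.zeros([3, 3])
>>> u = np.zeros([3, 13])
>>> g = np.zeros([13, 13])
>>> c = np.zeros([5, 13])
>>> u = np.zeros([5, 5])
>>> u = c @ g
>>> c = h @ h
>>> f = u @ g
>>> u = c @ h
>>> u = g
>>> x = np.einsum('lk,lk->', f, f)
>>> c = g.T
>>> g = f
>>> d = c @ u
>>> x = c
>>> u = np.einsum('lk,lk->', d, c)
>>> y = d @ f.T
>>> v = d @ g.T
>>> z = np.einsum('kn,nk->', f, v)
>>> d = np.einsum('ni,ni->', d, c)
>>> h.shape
(3, 3)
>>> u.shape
()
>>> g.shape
(5, 13)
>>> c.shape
(13, 13)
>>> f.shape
(5, 13)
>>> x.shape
(13, 13)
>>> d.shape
()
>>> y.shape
(13, 5)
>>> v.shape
(13, 5)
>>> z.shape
()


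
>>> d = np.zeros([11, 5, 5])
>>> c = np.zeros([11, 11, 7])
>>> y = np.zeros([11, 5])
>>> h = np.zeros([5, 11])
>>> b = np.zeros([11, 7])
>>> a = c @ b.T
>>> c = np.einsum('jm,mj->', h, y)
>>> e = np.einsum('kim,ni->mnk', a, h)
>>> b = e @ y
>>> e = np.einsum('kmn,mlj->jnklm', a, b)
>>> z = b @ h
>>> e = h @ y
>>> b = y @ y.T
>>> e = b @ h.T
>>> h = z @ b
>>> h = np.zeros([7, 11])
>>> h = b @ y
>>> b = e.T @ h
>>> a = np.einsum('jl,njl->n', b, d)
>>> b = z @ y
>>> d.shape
(11, 5, 5)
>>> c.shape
()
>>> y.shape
(11, 5)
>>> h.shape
(11, 5)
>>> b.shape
(11, 5, 5)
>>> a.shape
(11,)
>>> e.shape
(11, 5)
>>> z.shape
(11, 5, 11)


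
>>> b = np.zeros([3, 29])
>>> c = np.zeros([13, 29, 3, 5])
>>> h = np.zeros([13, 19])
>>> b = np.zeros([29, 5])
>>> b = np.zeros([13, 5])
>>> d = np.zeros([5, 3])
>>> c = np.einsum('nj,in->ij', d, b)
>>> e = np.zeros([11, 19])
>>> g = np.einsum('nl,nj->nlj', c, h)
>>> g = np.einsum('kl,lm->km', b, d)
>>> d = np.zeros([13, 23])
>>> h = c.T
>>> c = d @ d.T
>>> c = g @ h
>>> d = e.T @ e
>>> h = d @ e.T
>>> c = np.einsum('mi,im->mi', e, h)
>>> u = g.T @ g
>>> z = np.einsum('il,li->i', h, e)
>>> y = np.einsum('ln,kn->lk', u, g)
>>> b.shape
(13, 5)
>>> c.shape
(11, 19)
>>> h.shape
(19, 11)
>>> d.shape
(19, 19)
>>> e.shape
(11, 19)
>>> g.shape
(13, 3)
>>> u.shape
(3, 3)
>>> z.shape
(19,)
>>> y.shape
(3, 13)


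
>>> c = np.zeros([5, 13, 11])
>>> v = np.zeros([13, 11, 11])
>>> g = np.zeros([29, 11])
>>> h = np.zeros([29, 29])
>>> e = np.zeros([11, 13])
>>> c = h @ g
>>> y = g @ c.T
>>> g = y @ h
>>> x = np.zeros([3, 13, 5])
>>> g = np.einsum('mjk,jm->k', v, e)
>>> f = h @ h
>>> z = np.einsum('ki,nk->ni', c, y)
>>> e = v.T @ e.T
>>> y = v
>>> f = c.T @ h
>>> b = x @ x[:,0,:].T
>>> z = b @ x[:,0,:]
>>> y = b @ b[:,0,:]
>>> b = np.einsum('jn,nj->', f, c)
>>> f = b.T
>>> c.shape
(29, 11)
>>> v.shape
(13, 11, 11)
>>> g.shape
(11,)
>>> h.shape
(29, 29)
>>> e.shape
(11, 11, 11)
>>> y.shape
(3, 13, 3)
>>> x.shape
(3, 13, 5)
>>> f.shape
()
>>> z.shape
(3, 13, 5)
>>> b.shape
()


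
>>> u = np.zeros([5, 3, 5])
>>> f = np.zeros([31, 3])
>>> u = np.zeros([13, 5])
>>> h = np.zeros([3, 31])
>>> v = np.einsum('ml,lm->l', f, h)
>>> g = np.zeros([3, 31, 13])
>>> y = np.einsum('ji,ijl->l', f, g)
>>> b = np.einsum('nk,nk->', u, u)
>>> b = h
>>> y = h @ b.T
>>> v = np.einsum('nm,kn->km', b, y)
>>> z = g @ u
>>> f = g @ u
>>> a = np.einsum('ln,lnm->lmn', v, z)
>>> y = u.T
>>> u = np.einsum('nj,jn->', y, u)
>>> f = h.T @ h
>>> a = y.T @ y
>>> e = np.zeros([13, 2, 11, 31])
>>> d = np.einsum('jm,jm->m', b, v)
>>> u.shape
()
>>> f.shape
(31, 31)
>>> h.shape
(3, 31)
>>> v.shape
(3, 31)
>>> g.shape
(3, 31, 13)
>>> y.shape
(5, 13)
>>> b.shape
(3, 31)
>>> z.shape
(3, 31, 5)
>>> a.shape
(13, 13)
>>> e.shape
(13, 2, 11, 31)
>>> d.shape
(31,)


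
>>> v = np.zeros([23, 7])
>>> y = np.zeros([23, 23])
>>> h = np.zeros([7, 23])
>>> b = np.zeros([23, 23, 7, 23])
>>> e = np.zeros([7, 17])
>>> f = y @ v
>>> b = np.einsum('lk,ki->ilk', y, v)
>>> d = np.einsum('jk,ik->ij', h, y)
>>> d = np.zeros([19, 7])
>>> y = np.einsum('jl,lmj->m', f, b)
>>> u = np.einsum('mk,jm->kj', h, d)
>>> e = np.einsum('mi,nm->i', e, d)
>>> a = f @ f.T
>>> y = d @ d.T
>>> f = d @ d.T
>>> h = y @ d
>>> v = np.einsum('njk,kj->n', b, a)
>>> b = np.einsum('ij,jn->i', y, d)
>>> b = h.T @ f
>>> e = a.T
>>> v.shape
(7,)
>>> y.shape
(19, 19)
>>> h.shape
(19, 7)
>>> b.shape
(7, 19)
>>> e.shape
(23, 23)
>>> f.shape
(19, 19)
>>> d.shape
(19, 7)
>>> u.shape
(23, 19)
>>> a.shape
(23, 23)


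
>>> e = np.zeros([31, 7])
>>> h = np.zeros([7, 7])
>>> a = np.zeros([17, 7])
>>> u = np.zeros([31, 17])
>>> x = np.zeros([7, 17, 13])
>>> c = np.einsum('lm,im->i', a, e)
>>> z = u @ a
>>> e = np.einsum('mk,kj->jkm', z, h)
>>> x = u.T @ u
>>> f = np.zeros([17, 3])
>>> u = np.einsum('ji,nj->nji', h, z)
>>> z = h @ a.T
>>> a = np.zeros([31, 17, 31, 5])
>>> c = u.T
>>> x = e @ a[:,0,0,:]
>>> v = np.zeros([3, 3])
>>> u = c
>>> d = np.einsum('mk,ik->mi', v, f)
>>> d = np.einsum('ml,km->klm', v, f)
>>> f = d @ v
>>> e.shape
(7, 7, 31)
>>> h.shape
(7, 7)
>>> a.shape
(31, 17, 31, 5)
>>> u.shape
(7, 7, 31)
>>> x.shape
(7, 7, 5)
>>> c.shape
(7, 7, 31)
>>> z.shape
(7, 17)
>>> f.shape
(17, 3, 3)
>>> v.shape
(3, 3)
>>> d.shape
(17, 3, 3)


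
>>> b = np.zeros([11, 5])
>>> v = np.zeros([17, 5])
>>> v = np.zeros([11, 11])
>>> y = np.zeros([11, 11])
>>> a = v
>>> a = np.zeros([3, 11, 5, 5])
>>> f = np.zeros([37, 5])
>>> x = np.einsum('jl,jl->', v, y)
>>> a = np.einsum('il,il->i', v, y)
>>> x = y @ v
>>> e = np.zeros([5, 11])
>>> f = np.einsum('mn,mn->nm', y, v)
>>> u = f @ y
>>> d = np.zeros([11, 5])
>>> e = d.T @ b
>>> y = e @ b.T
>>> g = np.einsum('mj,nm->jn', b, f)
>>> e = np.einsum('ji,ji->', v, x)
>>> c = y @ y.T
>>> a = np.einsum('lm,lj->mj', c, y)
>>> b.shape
(11, 5)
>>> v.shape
(11, 11)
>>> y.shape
(5, 11)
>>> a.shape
(5, 11)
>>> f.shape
(11, 11)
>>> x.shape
(11, 11)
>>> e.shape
()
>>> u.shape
(11, 11)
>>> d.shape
(11, 5)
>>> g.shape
(5, 11)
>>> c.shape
(5, 5)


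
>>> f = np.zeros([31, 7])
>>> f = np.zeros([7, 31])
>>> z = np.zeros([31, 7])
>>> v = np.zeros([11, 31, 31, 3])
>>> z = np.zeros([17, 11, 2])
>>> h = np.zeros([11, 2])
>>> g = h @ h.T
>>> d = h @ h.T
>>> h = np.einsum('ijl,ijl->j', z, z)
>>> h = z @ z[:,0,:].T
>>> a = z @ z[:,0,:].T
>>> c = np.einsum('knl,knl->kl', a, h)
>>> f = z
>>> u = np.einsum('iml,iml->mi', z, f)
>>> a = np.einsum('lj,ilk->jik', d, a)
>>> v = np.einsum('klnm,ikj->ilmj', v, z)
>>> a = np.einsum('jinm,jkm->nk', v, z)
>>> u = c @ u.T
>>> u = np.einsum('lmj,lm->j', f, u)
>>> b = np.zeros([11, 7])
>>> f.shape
(17, 11, 2)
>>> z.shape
(17, 11, 2)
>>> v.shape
(17, 31, 3, 2)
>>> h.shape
(17, 11, 17)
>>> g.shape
(11, 11)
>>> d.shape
(11, 11)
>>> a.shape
(3, 11)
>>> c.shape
(17, 17)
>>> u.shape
(2,)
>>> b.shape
(11, 7)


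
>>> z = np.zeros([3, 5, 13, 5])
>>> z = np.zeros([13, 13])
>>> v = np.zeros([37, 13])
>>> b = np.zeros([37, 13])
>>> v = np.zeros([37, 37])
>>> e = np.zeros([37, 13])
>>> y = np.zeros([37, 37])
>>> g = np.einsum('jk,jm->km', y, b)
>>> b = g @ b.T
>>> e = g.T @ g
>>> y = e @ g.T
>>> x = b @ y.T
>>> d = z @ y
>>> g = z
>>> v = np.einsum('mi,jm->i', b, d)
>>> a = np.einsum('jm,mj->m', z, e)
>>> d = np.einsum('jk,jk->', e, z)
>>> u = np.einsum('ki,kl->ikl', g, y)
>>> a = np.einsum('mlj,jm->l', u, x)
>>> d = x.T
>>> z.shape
(13, 13)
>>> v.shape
(37,)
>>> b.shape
(37, 37)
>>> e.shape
(13, 13)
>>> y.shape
(13, 37)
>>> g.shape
(13, 13)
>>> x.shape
(37, 13)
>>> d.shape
(13, 37)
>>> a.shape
(13,)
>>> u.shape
(13, 13, 37)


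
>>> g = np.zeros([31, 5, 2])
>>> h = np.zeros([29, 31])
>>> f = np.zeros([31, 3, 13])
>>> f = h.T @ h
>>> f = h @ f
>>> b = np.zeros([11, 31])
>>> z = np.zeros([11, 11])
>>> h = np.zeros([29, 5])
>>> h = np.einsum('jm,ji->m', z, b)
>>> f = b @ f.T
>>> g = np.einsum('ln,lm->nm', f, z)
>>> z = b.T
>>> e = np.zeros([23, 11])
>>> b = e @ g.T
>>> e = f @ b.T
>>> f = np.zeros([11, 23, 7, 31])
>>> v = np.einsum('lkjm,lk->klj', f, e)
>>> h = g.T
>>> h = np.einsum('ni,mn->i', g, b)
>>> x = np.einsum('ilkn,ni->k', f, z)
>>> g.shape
(29, 11)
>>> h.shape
(11,)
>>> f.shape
(11, 23, 7, 31)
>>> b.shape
(23, 29)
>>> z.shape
(31, 11)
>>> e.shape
(11, 23)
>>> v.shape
(23, 11, 7)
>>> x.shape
(7,)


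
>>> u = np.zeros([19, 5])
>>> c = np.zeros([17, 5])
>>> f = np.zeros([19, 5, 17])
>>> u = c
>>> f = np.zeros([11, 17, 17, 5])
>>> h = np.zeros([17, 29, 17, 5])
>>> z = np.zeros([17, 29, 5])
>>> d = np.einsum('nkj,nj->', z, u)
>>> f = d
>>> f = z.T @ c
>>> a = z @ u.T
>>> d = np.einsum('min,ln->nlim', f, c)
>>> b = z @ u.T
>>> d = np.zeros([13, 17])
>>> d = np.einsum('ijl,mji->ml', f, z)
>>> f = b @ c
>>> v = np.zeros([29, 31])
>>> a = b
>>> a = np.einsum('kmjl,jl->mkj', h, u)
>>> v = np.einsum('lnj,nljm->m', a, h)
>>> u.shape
(17, 5)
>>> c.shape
(17, 5)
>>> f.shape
(17, 29, 5)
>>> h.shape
(17, 29, 17, 5)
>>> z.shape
(17, 29, 5)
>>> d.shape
(17, 5)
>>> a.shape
(29, 17, 17)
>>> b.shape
(17, 29, 17)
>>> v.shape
(5,)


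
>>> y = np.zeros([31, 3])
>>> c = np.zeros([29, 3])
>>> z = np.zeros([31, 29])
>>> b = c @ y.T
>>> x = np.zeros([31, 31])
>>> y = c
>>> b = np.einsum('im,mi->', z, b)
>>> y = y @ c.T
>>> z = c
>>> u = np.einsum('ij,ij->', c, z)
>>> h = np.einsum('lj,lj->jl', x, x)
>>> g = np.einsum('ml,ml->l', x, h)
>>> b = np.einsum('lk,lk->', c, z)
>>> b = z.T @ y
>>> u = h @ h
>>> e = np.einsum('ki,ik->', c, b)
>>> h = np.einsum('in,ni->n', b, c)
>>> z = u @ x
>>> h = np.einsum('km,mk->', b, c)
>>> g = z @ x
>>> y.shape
(29, 29)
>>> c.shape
(29, 3)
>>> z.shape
(31, 31)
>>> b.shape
(3, 29)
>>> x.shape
(31, 31)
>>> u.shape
(31, 31)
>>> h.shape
()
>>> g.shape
(31, 31)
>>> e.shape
()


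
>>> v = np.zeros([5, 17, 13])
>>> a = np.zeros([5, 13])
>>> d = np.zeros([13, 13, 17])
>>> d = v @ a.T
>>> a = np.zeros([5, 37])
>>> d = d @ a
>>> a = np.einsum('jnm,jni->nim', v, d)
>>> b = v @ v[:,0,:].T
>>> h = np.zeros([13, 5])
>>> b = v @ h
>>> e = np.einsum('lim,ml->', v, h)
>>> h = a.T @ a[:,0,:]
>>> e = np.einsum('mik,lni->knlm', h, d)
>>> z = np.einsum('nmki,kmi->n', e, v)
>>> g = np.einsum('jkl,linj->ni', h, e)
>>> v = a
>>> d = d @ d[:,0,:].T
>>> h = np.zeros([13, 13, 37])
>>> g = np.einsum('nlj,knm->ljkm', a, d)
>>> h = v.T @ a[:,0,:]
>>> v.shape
(17, 37, 13)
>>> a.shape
(17, 37, 13)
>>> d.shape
(5, 17, 5)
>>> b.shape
(5, 17, 5)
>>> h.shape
(13, 37, 13)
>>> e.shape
(13, 17, 5, 13)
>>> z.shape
(13,)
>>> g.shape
(37, 13, 5, 5)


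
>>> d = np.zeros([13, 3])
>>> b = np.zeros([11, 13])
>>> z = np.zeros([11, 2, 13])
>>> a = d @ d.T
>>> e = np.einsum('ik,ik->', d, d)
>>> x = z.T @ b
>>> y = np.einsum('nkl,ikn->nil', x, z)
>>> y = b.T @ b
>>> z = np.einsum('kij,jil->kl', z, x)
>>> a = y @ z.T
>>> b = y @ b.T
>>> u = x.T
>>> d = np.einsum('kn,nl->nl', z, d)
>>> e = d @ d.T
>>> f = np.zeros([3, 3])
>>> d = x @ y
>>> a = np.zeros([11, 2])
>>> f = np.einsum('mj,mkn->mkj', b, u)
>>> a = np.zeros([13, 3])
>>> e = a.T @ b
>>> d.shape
(13, 2, 13)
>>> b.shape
(13, 11)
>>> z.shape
(11, 13)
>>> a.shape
(13, 3)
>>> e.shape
(3, 11)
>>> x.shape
(13, 2, 13)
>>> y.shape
(13, 13)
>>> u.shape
(13, 2, 13)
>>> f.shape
(13, 2, 11)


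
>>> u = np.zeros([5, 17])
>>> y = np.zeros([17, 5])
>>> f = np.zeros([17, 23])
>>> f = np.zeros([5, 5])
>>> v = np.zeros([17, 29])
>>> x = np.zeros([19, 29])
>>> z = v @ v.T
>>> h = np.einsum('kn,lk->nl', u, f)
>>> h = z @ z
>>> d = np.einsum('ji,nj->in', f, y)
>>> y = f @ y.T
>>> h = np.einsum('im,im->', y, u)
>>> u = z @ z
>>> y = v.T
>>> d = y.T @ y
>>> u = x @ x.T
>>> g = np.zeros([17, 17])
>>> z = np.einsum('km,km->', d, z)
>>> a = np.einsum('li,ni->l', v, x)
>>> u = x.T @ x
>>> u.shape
(29, 29)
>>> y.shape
(29, 17)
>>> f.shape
(5, 5)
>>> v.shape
(17, 29)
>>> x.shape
(19, 29)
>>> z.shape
()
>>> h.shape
()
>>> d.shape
(17, 17)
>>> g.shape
(17, 17)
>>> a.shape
(17,)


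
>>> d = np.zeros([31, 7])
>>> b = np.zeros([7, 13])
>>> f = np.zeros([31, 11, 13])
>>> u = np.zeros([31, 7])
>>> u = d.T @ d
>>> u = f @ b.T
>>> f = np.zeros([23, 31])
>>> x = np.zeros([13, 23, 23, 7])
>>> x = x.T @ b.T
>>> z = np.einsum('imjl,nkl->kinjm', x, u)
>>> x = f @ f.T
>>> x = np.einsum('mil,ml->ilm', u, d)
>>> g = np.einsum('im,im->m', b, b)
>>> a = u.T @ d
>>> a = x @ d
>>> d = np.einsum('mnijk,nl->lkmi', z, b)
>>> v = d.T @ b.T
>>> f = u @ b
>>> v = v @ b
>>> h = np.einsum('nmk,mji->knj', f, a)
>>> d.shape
(13, 23, 11, 31)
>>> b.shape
(7, 13)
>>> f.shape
(31, 11, 13)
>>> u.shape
(31, 11, 7)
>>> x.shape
(11, 7, 31)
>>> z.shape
(11, 7, 31, 23, 23)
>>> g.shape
(13,)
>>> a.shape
(11, 7, 7)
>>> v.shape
(31, 11, 23, 13)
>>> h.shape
(13, 31, 7)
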